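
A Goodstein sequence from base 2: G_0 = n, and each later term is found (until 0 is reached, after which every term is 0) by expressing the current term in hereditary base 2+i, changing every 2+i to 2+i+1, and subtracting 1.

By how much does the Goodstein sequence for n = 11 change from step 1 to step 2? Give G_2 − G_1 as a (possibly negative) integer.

G_0=11  [base 2] 2^(2 + 1) + 2 + 1  →[2↦3]→  3^(3 + 1) + 3 + 1 = 85  −1 ⇒ G_1=84
G_1=84  [base 3] 3^(3 + 1) + 3  →[3↦4]→  4^(4 + 1) + 4 = 1028  −1 ⇒ G_2=1027

943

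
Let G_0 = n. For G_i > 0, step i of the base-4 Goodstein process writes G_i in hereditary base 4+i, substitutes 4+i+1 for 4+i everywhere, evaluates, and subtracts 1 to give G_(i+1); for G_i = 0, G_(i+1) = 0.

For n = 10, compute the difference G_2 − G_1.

1

G_0 = 10. HB_4(10) = 2·4 + 2. Bump = 12. G_1 = 11.
G_1 = 11. HB_5(11) = 2·5 + 1. Bump = 13. G_2 = 12.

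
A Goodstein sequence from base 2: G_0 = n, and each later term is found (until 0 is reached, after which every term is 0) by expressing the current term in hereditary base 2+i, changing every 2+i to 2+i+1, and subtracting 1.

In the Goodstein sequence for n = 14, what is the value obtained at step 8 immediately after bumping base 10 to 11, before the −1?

3138429262497

step 0: 14 = 2^(2 + 1) + 2^2 + 2; sub 3 for 2: 3^(3 + 1) + 3^3 + 3; = 111; G_1 = 111−1 = 110
step 1: 110 = 3^(3 + 1) + 3^3 + 2; sub 4 for 3: 4^(4 + 1) + 4^4 + 2; = 1282; G_2 = 1282−1 = 1281
step 2: 1281 = 4^(4 + 1) + 4^4 + 1; sub 5 for 4: 5^(5 + 1) + 5^5 + 1; = 18751; G_3 = 18751−1 = 18750
step 3: 18750 = 5^(5 + 1) + 5^5; sub 6 for 5: 6^(6 + 1) + 6^6; = 326592; G_4 = 326592−1 = 326591
step 4: 326591 = 6^(6 + 1) + 5·6^5 + 5·6^4 + 5·6^3 + 5·6^2 + 5·6 + 5; sub 7 for 6: 7^(7 + 1) + 5·7^5 + 5·7^4 + 5·7^3 + 5·7^2 + 5·7 + 5; = 5862841; G_5 = 5862841−1 = 5862840
step 5: 5862840 = 7^(7 + 1) + 5·7^5 + 5·7^4 + 5·7^3 + 5·7^2 + 5·7 + 4; sub 8 for 7: 8^(8 + 1) + 5·8^5 + 5·8^4 + 5·8^3 + 5·8^2 + 5·8 + 4; = 134404972; G_6 = 134404972−1 = 134404971
step 6: 134404971 = 8^(8 + 1) + 5·8^5 + 5·8^4 + 5·8^3 + 5·8^2 + 5·8 + 3; sub 9 for 8: 9^(9 + 1) + 5·9^5 + 5·9^4 + 5·9^3 + 5·9^2 + 5·9 + 3; = 3487116549; G_7 = 3487116549−1 = 3487116548
step 7: 3487116548 = 9^(9 + 1) + 5·9^5 + 5·9^4 + 5·9^3 + 5·9^2 + 5·9 + 2; sub 10 for 9: 10^(10 + 1) + 5·10^5 + 5·10^4 + 5·10^3 + 5·10^2 + 5·10 + 2; = 100000555552; G_8 = 100000555552−1 = 100000555551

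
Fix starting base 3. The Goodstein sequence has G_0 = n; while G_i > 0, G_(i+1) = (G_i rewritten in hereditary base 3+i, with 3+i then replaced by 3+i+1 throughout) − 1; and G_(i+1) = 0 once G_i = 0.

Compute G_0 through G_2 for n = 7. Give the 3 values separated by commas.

7, 8, 9

7 —HB3→ 2·3 + 1 —bump→ 2·4 + 1 = 9 —(−1)→ 8
8 —HB4→ 2·4 —bump→ 2·5 = 10 —(−1)→ 9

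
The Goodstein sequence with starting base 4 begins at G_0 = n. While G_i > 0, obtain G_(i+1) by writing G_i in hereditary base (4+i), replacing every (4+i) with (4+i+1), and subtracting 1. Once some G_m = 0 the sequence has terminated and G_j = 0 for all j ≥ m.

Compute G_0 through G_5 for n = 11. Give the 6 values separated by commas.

11, 12, 13, 14, 15, 15

base 4: 11 = 2·4 + 3; at 5: 2·5 + 3 = 13; next = 12
base 5: 12 = 2·5 + 2; at 6: 2·6 + 2 = 14; next = 13
base 6: 13 = 2·6 + 1; at 7: 2·7 + 1 = 15; next = 14
base 7: 14 = 2·7; at 8: 2·8 = 16; next = 15
base 8: 15 = 8 + 7; at 9: 9 + 7 = 16; next = 15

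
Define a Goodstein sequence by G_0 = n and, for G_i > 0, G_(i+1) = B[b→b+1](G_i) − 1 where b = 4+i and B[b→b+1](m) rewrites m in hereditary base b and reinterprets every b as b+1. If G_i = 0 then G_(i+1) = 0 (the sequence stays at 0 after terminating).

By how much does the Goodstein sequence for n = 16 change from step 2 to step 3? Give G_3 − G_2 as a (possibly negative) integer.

3

G_0 = 16. HB_4(16) = 4^2. Bump = 25. G_1 = 24.
G_1 = 24. HB_5(24) = 4·5 + 4. Bump = 28. G_2 = 27.
G_2 = 27. HB_6(27) = 4·6 + 3. Bump = 31. G_3 = 30.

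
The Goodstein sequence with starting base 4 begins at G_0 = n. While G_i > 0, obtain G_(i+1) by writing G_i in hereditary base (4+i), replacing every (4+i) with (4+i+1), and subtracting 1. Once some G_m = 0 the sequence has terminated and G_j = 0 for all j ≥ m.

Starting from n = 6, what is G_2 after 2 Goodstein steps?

6

i=0: 6 = 4 + 2 (b=4); 4→5: 5 + 2 = 7; 7−1 = 6
i=1: 6 = 5 + 1 (b=5); 5→6: 6 + 1 = 7; 7−1 = 6
i=2: 6 = 6 (b=6); 6→7: 7 = 7; 7−1 = 6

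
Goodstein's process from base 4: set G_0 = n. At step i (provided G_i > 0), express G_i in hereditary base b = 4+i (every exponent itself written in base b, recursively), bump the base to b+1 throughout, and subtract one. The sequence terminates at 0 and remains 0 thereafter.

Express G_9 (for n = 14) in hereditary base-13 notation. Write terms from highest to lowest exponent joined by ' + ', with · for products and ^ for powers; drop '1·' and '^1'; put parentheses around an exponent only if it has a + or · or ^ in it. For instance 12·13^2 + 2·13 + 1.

2·13

i=0: 14 = 3·4 + 2 (b=4); 4→5: 3·5 + 2 = 17; 17−1 = 16
i=1: 16 = 3·5 + 1 (b=5); 5→6: 3·6 + 1 = 19; 19−1 = 18
i=2: 18 = 3·6 (b=6); 6→7: 3·7 = 21; 21−1 = 20
i=3: 20 = 2·7 + 6 (b=7); 7→8: 2·8 + 6 = 22; 22−1 = 21
i=4: 21 = 2·8 + 5 (b=8); 8→9: 2·9 + 5 = 23; 23−1 = 22
i=5: 22 = 2·9 + 4 (b=9); 9→10: 2·10 + 4 = 24; 24−1 = 23
i=6: 23 = 2·10 + 3 (b=10); 10→11: 2·11 + 3 = 25; 25−1 = 24
i=7: 24 = 2·11 + 2 (b=11); 11→12: 2·12 + 2 = 26; 26−1 = 25
i=8: 25 = 2·12 + 1 (b=12); 12→13: 2·13 + 1 = 27; 27−1 = 26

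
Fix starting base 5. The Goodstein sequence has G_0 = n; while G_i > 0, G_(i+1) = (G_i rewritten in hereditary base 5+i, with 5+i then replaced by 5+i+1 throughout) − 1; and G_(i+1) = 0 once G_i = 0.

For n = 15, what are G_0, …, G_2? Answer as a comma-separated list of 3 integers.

G_0 = 15. HB_5(15) = 3·5. Bump = 18. G_1 = 17.
G_1 = 17. HB_6(17) = 2·6 + 5. Bump = 19. G_2 = 18.

15, 17, 18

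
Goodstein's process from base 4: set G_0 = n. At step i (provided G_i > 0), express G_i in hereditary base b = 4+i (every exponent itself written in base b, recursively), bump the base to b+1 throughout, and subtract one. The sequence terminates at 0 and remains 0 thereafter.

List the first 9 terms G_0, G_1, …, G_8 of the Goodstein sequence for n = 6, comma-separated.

6 —HB4→ 4 + 2 —bump→ 5 + 2 = 7 —(−1)→ 6
6 —HB5→ 5 + 1 —bump→ 6 + 1 = 7 —(−1)→ 6
6 —HB6→ 6 —bump→ 7 = 7 —(−1)→ 6
6 —HB7→ 6 —bump→ 6 = 6 —(−1)→ 5
5 —HB8→ 5 —bump→ 5 = 5 —(−1)→ 4
4 —HB9→ 4 —bump→ 4 = 4 —(−1)→ 3
3 —HB10→ 3 —bump→ 3 = 3 —(−1)→ 2
2 —HB11→ 2 —bump→ 2 = 2 —(−1)→ 1

6, 6, 6, 6, 5, 4, 3, 2, 1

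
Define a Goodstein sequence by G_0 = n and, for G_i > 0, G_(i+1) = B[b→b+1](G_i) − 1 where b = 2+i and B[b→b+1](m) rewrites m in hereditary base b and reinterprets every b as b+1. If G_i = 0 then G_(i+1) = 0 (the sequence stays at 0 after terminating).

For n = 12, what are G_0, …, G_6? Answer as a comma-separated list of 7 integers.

12, 107, 1065, 15685, 280019, 5764910, 134217867

G_0=12  [base 2] 2^(2 + 1) + 2^2  →[2↦3]→  3^(3 + 1) + 3^3 = 108  −1 ⇒ G_1=107
G_1=107  [base 3] 3^(3 + 1) + 2·3^2 + 2·3 + 2  →[3↦4]→  4^(4 + 1) + 2·4^2 + 2·4 + 2 = 1066  −1 ⇒ G_2=1065
G_2=1065  [base 4] 4^(4 + 1) + 2·4^2 + 2·4 + 1  →[4↦5]→  5^(5 + 1) + 2·5^2 + 2·5 + 1 = 15686  −1 ⇒ G_3=15685
G_3=15685  [base 5] 5^(5 + 1) + 2·5^2 + 2·5  →[5↦6]→  6^(6 + 1) + 2·6^2 + 2·6 = 280020  −1 ⇒ G_4=280019
G_4=280019  [base 6] 6^(6 + 1) + 2·6^2 + 6 + 5  →[6↦7]→  7^(7 + 1) + 2·7^2 + 7 + 5 = 5764911  −1 ⇒ G_5=5764910
G_5=5764910  [base 7] 7^(7 + 1) + 2·7^2 + 7 + 4  →[7↦8]→  8^(8 + 1) + 2·8^2 + 8 + 4 = 134217868  −1 ⇒ G_6=134217867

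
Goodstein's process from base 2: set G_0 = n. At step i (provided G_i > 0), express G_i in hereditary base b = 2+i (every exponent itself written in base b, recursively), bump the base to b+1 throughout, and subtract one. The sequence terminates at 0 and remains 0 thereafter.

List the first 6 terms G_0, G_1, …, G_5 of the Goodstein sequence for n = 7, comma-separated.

7, 30, 259, 3127, 46657, 823543

G_0 = 7. HB_2(7) = 2^2 + 2 + 1. Bump = 31. G_1 = 30.
G_1 = 30. HB_3(30) = 3^3 + 3. Bump = 260. G_2 = 259.
G_2 = 259. HB_4(259) = 4^4 + 3. Bump = 3128. G_3 = 3127.
G_3 = 3127. HB_5(3127) = 5^5 + 2. Bump = 46658. G_4 = 46657.
G_4 = 46657. HB_6(46657) = 6^6 + 1. Bump = 823544. G_5 = 823543.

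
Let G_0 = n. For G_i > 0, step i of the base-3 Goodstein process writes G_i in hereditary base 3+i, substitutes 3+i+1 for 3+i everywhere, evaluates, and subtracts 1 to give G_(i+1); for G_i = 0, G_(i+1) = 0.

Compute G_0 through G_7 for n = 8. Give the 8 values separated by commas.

8, 9, 10, 11, 11, 11, 11, 11

[0] 8 ≡ 2·3 + 2 (base 3). Lift 4: 10. −1: 9.
[1] 9 ≡ 2·4 + 1 (base 4). Lift 5: 11. −1: 10.
[2] 10 ≡ 2·5 (base 5). Lift 6: 12. −1: 11.
[3] 11 ≡ 6 + 5 (base 6). Lift 7: 12. −1: 11.
[4] 11 ≡ 7 + 4 (base 7). Lift 8: 12. −1: 11.
[5] 11 ≡ 8 + 3 (base 8). Lift 9: 12. −1: 11.
[6] 11 ≡ 9 + 2 (base 9). Lift 10: 12. −1: 11.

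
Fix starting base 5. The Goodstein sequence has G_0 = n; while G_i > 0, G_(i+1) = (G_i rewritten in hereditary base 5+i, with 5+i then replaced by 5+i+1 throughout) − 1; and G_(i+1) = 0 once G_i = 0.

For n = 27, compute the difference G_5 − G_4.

[0] 27 ≡ 5^2 + 2 (base 5). Lift 6: 38. −1: 37.
[1] 37 ≡ 6^2 + 1 (base 6). Lift 7: 50. −1: 49.
[2] 49 ≡ 7^2 (base 7). Lift 8: 64. −1: 63.
[3] 63 ≡ 7·8 + 7 (base 8). Lift 9: 70. −1: 69.
[4] 69 ≡ 7·9 + 6 (base 9). Lift 10: 76. −1: 75.

6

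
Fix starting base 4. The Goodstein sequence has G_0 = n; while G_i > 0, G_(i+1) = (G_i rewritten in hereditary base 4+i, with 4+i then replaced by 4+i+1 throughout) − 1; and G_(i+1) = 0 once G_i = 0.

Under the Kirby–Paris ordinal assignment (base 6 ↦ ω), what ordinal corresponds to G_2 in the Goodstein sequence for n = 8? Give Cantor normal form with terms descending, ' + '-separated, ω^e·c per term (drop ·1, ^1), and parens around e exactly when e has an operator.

ω + 3

step 0: 8 = 2·4; sub 5 for 4: 2·5; = 10; G_1 = 10−1 = 9
step 1: 9 = 5 + 4; sub 6 for 5: 6 + 4; = 10; G_2 = 10−1 = 9
step 2: 9 = 6 + 3; sub 7 for 6: 7 + 3; = 10; G_3 = 10−1 = 9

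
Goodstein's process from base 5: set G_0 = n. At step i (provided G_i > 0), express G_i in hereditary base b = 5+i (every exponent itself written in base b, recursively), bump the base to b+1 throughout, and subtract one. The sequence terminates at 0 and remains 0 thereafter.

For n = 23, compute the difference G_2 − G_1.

step 0: 23 = 4·5 + 3; sub 6 for 5: 4·6 + 3; = 27; G_1 = 27−1 = 26
step 1: 26 = 4·6 + 2; sub 7 for 6: 4·7 + 2; = 30; G_2 = 30−1 = 29

3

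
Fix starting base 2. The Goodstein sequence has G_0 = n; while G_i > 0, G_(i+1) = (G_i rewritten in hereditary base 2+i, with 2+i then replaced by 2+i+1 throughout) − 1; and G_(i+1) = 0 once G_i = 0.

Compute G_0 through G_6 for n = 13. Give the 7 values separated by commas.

13, 108, 1279, 16092, 280711, 5765998, 134219479

(0) 13|_2 = 2^(2 + 1) + 2^2 + 1 ↦ 3^(3 + 1) + 3^3 + 1|_3 = 109 ⇒ 108
(1) 108|_3 = 3^(3 + 1) + 3^3 ↦ 4^(4 + 1) + 4^4|_4 = 1280 ⇒ 1279
(2) 1279|_4 = 4^(4 + 1) + 3·4^3 + 3·4^2 + 3·4 + 3 ↦ 5^(5 + 1) + 3·5^3 + 3·5^2 + 3·5 + 3|_5 = 16093 ⇒ 16092
(3) 16092|_5 = 5^(5 + 1) + 3·5^3 + 3·5^2 + 3·5 + 2 ↦ 6^(6 + 1) + 3·6^3 + 3·6^2 + 3·6 + 2|_6 = 280712 ⇒ 280711
(4) 280711|_6 = 6^(6 + 1) + 3·6^3 + 3·6^2 + 3·6 + 1 ↦ 7^(7 + 1) + 3·7^3 + 3·7^2 + 3·7 + 1|_7 = 5765999 ⇒ 5765998
(5) 5765998|_7 = 7^(7 + 1) + 3·7^3 + 3·7^2 + 3·7 ↦ 8^(8 + 1) + 3·8^3 + 3·8^2 + 3·8|_8 = 134219480 ⇒ 134219479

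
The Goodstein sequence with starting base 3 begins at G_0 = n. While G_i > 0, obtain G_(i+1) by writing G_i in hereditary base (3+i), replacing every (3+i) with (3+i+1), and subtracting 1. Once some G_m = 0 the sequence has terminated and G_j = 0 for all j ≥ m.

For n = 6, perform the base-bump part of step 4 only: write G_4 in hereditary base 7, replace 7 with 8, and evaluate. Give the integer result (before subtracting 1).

8

G_0=6  [base 3] 2·3  →[3↦4]→  2·4 = 8  −1 ⇒ G_1=7
G_1=7  [base 4] 4 + 3  →[4↦5]→  5 + 3 = 8  −1 ⇒ G_2=7
G_2=7  [base 5] 5 + 2  →[5↦6]→  6 + 2 = 8  −1 ⇒ G_3=7
G_3=7  [base 6] 6 + 1  →[6↦7]→  7 + 1 = 8  −1 ⇒ G_4=7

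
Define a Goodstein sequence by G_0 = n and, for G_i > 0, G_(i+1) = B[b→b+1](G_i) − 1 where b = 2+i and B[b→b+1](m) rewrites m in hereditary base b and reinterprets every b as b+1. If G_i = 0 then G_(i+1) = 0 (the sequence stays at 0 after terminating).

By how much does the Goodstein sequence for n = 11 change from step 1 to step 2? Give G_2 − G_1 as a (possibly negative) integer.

943

11 —HB2→ 2^(2 + 1) + 2 + 1 —bump→ 3^(3 + 1) + 3 + 1 = 85 —(−1)→ 84
84 —HB3→ 3^(3 + 1) + 3 —bump→ 4^(4 + 1) + 4 = 1028 —(−1)→ 1027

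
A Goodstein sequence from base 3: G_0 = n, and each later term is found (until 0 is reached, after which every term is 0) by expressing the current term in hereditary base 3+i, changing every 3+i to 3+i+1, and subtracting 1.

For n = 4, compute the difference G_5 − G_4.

-1

step 0: 4 = 3 + 1; sub 4 for 3: 4 + 1; = 5; G_1 = 5−1 = 4
step 1: 4 = 4; sub 5 for 4: 5; = 5; G_2 = 5−1 = 4
step 2: 4 = 4; sub 6 for 5: 4; = 4; G_3 = 4−1 = 3
step 3: 3 = 3; sub 7 for 6: 3; = 3; G_4 = 3−1 = 2
step 4: 2 = 2; sub 8 for 7: 2; = 2; G_5 = 2−1 = 1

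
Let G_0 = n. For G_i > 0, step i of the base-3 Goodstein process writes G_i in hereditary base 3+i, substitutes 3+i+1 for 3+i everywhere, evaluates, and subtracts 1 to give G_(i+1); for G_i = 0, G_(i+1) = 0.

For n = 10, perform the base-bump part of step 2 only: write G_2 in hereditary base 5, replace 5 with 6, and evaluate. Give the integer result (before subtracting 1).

(0) 10|_3 = 3^2 + 1 ↦ 4^2 + 1|_4 = 17 ⇒ 16
(1) 16|_4 = 4^2 ↦ 5^2|_5 = 25 ⇒ 24

28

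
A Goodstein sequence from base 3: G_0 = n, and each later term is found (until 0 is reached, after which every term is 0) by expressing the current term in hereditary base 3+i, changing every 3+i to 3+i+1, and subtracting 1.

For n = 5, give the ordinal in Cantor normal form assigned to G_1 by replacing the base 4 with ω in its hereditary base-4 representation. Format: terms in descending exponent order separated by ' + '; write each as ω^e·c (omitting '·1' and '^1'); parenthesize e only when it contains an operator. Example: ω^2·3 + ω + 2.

[0] 5 ≡ 3 + 2 (base 3). Lift 4: 6. −1: 5.
[1] 5 ≡ 4 + 1 (base 4). Lift 5: 6. −1: 5.

ω + 1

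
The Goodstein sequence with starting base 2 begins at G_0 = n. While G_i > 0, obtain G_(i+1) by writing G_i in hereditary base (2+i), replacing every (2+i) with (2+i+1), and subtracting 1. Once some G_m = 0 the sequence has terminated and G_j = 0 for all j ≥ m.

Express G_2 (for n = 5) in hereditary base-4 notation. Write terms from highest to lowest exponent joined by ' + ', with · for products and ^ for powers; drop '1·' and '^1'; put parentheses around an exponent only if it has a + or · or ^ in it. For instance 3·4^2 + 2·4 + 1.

5 —HB2→ 2^2 + 1 —bump→ 3^3 + 1 = 28 —(−1)→ 27
27 —HB3→ 3^3 —bump→ 4^4 = 256 —(−1)→ 255
255 —HB4→ 3·4^3 + 3·4^2 + 3·4 + 3 —bump→ 3·5^3 + 3·5^2 + 3·5 + 3 = 468 —(−1)→ 467

3·4^3 + 3·4^2 + 3·4 + 3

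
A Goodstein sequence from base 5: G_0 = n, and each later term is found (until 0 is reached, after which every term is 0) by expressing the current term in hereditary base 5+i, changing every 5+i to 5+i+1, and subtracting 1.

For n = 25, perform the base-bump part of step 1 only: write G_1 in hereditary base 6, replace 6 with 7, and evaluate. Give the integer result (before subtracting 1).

40

G_0=25  [base 5] 5^2  →[5↦6]→  6^2 = 36  −1 ⇒ G_1=35
G_1=35  [base 6] 5·6 + 5  →[6↦7]→  5·7 + 5 = 40  −1 ⇒ G_2=39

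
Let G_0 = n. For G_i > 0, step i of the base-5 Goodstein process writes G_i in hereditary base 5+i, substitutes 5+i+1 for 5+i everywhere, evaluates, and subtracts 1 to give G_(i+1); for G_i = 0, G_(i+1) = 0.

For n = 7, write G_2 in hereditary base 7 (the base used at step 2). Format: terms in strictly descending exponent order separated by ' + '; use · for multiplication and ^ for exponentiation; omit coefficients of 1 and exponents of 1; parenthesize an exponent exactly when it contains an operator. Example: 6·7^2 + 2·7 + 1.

i=0: 7 = 5 + 2 (b=5); 5→6: 6 + 2 = 8; 8−1 = 7
i=1: 7 = 6 + 1 (b=6); 6→7: 7 + 1 = 8; 8−1 = 7

7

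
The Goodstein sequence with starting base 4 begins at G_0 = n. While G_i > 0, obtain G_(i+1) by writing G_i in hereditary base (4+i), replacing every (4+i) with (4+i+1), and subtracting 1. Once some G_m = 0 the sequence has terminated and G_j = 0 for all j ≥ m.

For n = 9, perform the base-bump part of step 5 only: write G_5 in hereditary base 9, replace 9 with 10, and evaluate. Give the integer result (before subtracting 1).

9 —HB4→ 2·4 + 1 —bump→ 2·5 + 1 = 11 —(−1)→ 10
10 —HB5→ 2·5 —bump→ 2·6 = 12 —(−1)→ 11
11 —HB6→ 6 + 5 —bump→ 7 + 5 = 12 —(−1)→ 11
11 —HB7→ 7 + 4 —bump→ 8 + 4 = 12 —(−1)→ 11
11 —HB8→ 8 + 3 —bump→ 9 + 3 = 12 —(−1)→ 11

12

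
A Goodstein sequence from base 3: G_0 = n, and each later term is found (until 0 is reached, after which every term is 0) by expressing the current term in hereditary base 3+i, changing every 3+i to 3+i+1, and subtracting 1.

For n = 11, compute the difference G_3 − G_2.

[0] 11 ≡ 3^2 + 2 (base 3). Lift 4: 18. −1: 17.
[1] 17 ≡ 4^2 + 1 (base 4). Lift 5: 26. −1: 25.
[2] 25 ≡ 5^2 (base 5). Lift 6: 36. −1: 35.

10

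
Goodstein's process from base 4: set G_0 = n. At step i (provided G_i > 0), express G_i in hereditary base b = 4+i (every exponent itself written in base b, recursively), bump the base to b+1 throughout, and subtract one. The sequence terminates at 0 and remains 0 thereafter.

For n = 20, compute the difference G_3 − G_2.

12

20 —HB4→ 4^2 + 4 —bump→ 5^2 + 5 = 30 —(−1)→ 29
29 —HB5→ 5^2 + 4 —bump→ 6^2 + 4 = 40 —(−1)→ 39
39 —HB6→ 6^2 + 3 —bump→ 7^2 + 3 = 52 —(−1)→ 51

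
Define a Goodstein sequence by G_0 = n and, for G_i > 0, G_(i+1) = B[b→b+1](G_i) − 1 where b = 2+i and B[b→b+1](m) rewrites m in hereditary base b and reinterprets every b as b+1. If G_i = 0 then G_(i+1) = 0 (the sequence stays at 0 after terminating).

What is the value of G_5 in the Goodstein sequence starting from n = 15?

6588344

i=0: 15 = 2^(2 + 1) + 2^2 + 2 + 1 (b=2); 2→3: 3^(3 + 1) + 3^3 + 3 + 1 = 112; 112−1 = 111
i=1: 111 = 3^(3 + 1) + 3^3 + 3 (b=3); 3→4: 4^(4 + 1) + 4^4 + 4 = 1284; 1284−1 = 1283
i=2: 1283 = 4^(4 + 1) + 4^4 + 3 (b=4); 4→5: 5^(5 + 1) + 5^5 + 3 = 18753; 18753−1 = 18752
i=3: 18752 = 5^(5 + 1) + 5^5 + 2 (b=5); 5→6: 6^(6 + 1) + 6^6 + 2 = 326594; 326594−1 = 326593
i=4: 326593 = 6^(6 + 1) + 6^6 + 1 (b=6); 6→7: 7^(7 + 1) + 7^7 + 1 = 6588345; 6588345−1 = 6588344
i=5: 6588344 = 7^(7 + 1) + 7^7 (b=7); 7→8: 8^(8 + 1) + 8^8 = 150994944; 150994944−1 = 150994943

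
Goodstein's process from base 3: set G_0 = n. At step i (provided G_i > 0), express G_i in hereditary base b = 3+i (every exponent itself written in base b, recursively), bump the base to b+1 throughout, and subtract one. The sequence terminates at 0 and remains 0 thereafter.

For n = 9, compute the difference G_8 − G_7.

1

i=0: 9 = 3^2 (b=3); 3→4: 4^2 = 16; 16−1 = 15
i=1: 15 = 3·4 + 3 (b=4); 4→5: 3·5 + 3 = 18; 18−1 = 17
i=2: 17 = 3·5 + 2 (b=5); 5→6: 3·6 + 2 = 20; 20−1 = 19
i=3: 19 = 3·6 + 1 (b=6); 6→7: 3·7 + 1 = 22; 22−1 = 21
i=4: 21 = 3·7 (b=7); 7→8: 3·8 = 24; 24−1 = 23
i=5: 23 = 2·8 + 7 (b=8); 8→9: 2·9 + 7 = 25; 25−1 = 24
i=6: 24 = 2·9 + 6 (b=9); 9→10: 2·10 + 6 = 26; 26−1 = 25
i=7: 25 = 2·10 + 5 (b=10); 10→11: 2·11 + 5 = 27; 27−1 = 26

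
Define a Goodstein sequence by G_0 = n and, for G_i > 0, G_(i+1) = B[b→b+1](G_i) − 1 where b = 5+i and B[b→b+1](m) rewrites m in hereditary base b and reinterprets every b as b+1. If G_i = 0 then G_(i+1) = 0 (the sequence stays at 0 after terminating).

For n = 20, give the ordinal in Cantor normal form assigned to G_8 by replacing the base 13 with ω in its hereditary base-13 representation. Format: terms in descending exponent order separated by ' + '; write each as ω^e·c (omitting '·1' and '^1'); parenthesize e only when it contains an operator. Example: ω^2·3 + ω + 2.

(0) 20|_5 = 4·5 ↦ 4·6|_6 = 24 ⇒ 23
(1) 23|_6 = 3·6 + 5 ↦ 3·7 + 5|_7 = 26 ⇒ 25
(2) 25|_7 = 3·7 + 4 ↦ 3·8 + 4|_8 = 28 ⇒ 27
(3) 27|_8 = 3·8 + 3 ↦ 3·9 + 3|_9 = 30 ⇒ 29
(4) 29|_9 = 3·9 + 2 ↦ 3·10 + 2|_10 = 32 ⇒ 31
(5) 31|_10 = 3·10 + 1 ↦ 3·11 + 1|_11 = 34 ⇒ 33
(6) 33|_11 = 3·11 ↦ 3·12|_12 = 36 ⇒ 35
(7) 35|_12 = 2·12 + 11 ↦ 2·13 + 11|_13 = 37 ⇒ 36

ω·2 + 10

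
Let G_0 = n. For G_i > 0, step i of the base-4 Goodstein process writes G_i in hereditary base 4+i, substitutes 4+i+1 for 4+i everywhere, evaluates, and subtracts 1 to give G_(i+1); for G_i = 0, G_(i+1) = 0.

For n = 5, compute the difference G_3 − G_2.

base 4: 5 = 4 + 1; at 5: 5 + 1 = 6; next = 5
base 5: 5 = 5; at 6: 6 = 6; next = 5
base 6: 5 = 5; at 7: 5 = 5; next = 4

-1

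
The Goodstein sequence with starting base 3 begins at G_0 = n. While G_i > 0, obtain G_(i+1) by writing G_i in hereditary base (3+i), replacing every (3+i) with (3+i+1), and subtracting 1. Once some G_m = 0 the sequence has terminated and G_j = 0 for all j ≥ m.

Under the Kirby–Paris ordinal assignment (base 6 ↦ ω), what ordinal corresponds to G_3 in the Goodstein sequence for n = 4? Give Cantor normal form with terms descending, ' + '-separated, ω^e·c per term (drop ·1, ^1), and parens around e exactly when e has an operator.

base 3: 4 = 3 + 1; at 4: 4 + 1 = 5; next = 4
base 4: 4 = 4; at 5: 5 = 5; next = 4
base 5: 4 = 4; at 6: 4 = 4; next = 3
base 6: 3 = 3; at 7: 3 = 3; next = 2

3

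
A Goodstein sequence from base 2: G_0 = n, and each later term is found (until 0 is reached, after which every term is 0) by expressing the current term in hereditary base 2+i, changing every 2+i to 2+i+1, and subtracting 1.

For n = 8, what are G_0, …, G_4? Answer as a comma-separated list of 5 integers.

8, 80, 553, 6310, 93395

base 2: 8 = 2^(2 + 1); at 3: 3^(3 + 1) = 81; next = 80
base 3: 80 = 2·3^3 + 2·3^2 + 2·3 + 2; at 4: 2·4^4 + 2·4^2 + 2·4 + 2 = 554; next = 553
base 4: 553 = 2·4^4 + 2·4^2 + 2·4 + 1; at 5: 2·5^5 + 2·5^2 + 2·5 + 1 = 6311; next = 6310
base 5: 6310 = 2·5^5 + 2·5^2 + 2·5; at 6: 2·6^6 + 2·6^2 + 2·6 = 93396; next = 93395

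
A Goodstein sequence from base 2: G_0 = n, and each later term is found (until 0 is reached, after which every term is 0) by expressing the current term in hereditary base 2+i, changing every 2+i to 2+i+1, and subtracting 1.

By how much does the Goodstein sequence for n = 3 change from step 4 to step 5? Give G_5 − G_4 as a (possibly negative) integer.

G_0 = 3. HB_2(3) = 2 + 1. Bump = 4. G_1 = 3.
G_1 = 3. HB_3(3) = 3. Bump = 4. G_2 = 3.
G_2 = 3. HB_4(3) = 3. Bump = 3. G_3 = 2.
G_3 = 2. HB_5(2) = 2. Bump = 2. G_4 = 1.
G_4 = 1. HB_6(1) = 1. Bump = 1. G_5 = 0.

-1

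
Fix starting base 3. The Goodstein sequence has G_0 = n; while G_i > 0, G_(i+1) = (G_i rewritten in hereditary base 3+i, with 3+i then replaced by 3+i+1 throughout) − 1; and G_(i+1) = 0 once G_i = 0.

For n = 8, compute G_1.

9

8 —HB3→ 2·3 + 2 —bump→ 2·4 + 2 = 10 —(−1)→ 9
9 —HB4→ 2·4 + 1 —bump→ 2·5 + 1 = 11 —(−1)→ 10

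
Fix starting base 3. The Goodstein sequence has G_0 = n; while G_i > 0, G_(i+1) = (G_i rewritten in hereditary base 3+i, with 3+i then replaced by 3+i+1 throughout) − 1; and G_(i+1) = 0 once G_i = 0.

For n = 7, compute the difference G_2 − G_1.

1

[0] 7 ≡ 2·3 + 1 (base 3). Lift 4: 9. −1: 8.
[1] 8 ≡ 2·4 (base 4). Lift 5: 10. −1: 9.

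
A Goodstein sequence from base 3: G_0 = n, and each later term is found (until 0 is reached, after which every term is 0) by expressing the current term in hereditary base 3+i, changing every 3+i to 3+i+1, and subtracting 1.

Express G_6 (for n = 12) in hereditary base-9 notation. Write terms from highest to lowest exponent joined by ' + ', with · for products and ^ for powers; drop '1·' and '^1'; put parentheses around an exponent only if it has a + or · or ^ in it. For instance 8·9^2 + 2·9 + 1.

(0) 12|_3 = 3^2 + 3 ↦ 4^2 + 4|_4 = 20 ⇒ 19
(1) 19|_4 = 4^2 + 3 ↦ 5^2 + 3|_5 = 28 ⇒ 27
(2) 27|_5 = 5^2 + 2 ↦ 6^2 + 2|_6 = 38 ⇒ 37
(3) 37|_6 = 6^2 + 1 ↦ 7^2 + 1|_7 = 50 ⇒ 49
(4) 49|_7 = 7^2 ↦ 8^2|_8 = 64 ⇒ 63
(5) 63|_8 = 7·8 + 7 ↦ 7·9 + 7|_9 = 70 ⇒ 69
(6) 69|_9 = 7·9 + 6 ↦ 7·10 + 6|_10 = 76 ⇒ 75

7·9 + 6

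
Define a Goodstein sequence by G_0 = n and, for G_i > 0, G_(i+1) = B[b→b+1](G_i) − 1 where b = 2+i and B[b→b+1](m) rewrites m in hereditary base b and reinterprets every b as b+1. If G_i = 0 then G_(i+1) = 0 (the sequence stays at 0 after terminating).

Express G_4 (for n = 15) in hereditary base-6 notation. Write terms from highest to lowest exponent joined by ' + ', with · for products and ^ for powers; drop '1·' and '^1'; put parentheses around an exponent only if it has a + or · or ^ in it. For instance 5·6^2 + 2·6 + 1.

G_0=15  [base 2] 2^(2 + 1) + 2^2 + 2 + 1  →[2↦3]→  3^(3 + 1) + 3^3 + 3 + 1 = 112  −1 ⇒ G_1=111
G_1=111  [base 3] 3^(3 + 1) + 3^3 + 3  →[3↦4]→  4^(4 + 1) + 4^4 + 4 = 1284  −1 ⇒ G_2=1283
G_2=1283  [base 4] 4^(4 + 1) + 4^4 + 3  →[4↦5]→  5^(5 + 1) + 5^5 + 3 = 18753  −1 ⇒ G_3=18752
G_3=18752  [base 5] 5^(5 + 1) + 5^5 + 2  →[5↦6]→  6^(6 + 1) + 6^6 + 2 = 326594  −1 ⇒ G_4=326593
G_4=326593  [base 6] 6^(6 + 1) + 6^6 + 1  →[6↦7]→  7^(7 + 1) + 7^7 + 1 = 6588345  −1 ⇒ G_5=6588344

6^(6 + 1) + 6^6 + 1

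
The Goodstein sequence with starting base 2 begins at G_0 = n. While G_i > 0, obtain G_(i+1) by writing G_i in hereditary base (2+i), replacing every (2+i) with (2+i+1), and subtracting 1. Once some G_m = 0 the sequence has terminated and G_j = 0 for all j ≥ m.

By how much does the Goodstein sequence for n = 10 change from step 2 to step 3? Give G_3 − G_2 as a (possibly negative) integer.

14600

G_0=10  [base 2] 2^(2 + 1) + 2  →[2↦3]→  3^(3 + 1) + 3 = 84  −1 ⇒ G_1=83
G_1=83  [base 3] 3^(3 + 1) + 2  →[3↦4]→  4^(4 + 1) + 2 = 1026  −1 ⇒ G_2=1025
G_2=1025  [base 4] 4^(4 + 1) + 1  →[4↦5]→  5^(5 + 1) + 1 = 15626  −1 ⇒ G_3=15625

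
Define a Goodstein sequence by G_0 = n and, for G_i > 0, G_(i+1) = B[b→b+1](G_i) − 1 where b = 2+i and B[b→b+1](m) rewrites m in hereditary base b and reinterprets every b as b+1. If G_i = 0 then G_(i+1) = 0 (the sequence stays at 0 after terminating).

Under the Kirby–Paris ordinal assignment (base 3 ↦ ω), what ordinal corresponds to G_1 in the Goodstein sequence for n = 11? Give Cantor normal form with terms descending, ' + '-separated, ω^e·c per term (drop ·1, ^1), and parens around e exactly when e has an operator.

ω^(ω + 1) + ω

G_0=11  [base 2] 2^(2 + 1) + 2 + 1  →[2↦3]→  3^(3 + 1) + 3 + 1 = 85  −1 ⇒ G_1=84
G_1=84  [base 3] 3^(3 + 1) + 3  →[3↦4]→  4^(4 + 1) + 4 = 1028  −1 ⇒ G_2=1027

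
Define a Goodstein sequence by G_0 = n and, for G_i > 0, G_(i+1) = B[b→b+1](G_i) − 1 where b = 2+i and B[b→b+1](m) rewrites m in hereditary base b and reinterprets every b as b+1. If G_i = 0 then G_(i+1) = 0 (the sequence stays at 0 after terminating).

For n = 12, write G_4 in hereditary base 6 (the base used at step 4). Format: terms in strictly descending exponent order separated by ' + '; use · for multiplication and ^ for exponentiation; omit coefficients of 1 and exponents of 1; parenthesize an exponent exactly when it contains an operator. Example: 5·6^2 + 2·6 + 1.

6^(6 + 1) + 2·6^2 + 6 + 5

step 0: 12 = 2^(2 + 1) + 2^2; sub 3 for 2: 3^(3 + 1) + 3^3; = 108; G_1 = 108−1 = 107
step 1: 107 = 3^(3 + 1) + 2·3^2 + 2·3 + 2; sub 4 for 3: 4^(4 + 1) + 2·4^2 + 2·4 + 2; = 1066; G_2 = 1066−1 = 1065
step 2: 1065 = 4^(4 + 1) + 2·4^2 + 2·4 + 1; sub 5 for 4: 5^(5 + 1) + 2·5^2 + 2·5 + 1; = 15686; G_3 = 15686−1 = 15685
step 3: 15685 = 5^(5 + 1) + 2·5^2 + 2·5; sub 6 for 5: 6^(6 + 1) + 2·6^2 + 2·6; = 280020; G_4 = 280020−1 = 280019
step 4: 280019 = 6^(6 + 1) + 2·6^2 + 6 + 5; sub 7 for 6: 7^(7 + 1) + 2·7^2 + 7 + 5; = 5764911; G_5 = 5764911−1 = 5764910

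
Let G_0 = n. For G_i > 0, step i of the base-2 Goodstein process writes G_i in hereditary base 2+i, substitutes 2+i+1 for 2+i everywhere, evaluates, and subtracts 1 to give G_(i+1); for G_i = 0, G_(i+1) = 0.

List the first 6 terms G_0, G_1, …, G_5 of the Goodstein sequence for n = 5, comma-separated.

5, 27, 255, 467, 775, 1197

G_0=5  [base 2] 2^2 + 1  →[2↦3]→  3^3 + 1 = 28  −1 ⇒ G_1=27
G_1=27  [base 3] 3^3  →[3↦4]→  4^4 = 256  −1 ⇒ G_2=255
G_2=255  [base 4] 3·4^3 + 3·4^2 + 3·4 + 3  →[4↦5]→  3·5^3 + 3·5^2 + 3·5 + 3 = 468  −1 ⇒ G_3=467
G_3=467  [base 5] 3·5^3 + 3·5^2 + 3·5 + 2  →[5↦6]→  3·6^3 + 3·6^2 + 3·6 + 2 = 776  −1 ⇒ G_4=775
G_4=775  [base 6] 3·6^3 + 3·6^2 + 3·6 + 1  →[6↦7]→  3·7^3 + 3·7^2 + 3·7 + 1 = 1198  −1 ⇒ G_5=1197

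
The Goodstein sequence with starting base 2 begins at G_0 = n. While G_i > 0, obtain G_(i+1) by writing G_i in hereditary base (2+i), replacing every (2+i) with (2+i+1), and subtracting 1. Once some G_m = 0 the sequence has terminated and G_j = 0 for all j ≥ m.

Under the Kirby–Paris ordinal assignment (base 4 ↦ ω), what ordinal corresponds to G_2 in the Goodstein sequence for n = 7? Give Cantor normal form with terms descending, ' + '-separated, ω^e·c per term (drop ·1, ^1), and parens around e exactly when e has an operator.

base 2: 7 = 2^2 + 2 + 1; at 3: 3^3 + 3 + 1 = 31; next = 30
base 3: 30 = 3^3 + 3; at 4: 4^4 + 4 = 260; next = 259

ω^ω + 3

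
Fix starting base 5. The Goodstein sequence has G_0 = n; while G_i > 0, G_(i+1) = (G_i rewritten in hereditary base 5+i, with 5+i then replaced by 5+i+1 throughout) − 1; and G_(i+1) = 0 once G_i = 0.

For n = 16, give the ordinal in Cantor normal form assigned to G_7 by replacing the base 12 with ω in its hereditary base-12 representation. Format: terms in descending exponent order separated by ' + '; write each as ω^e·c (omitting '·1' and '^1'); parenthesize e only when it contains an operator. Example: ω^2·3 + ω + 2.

ω·2 + 1

16 —HB5→ 3·5 + 1 —bump→ 3·6 + 1 = 19 —(−1)→ 18
18 —HB6→ 3·6 —bump→ 3·7 = 21 —(−1)→ 20
20 —HB7→ 2·7 + 6 —bump→ 2·8 + 6 = 22 —(−1)→ 21
21 —HB8→ 2·8 + 5 —bump→ 2·9 + 5 = 23 —(−1)→ 22
22 —HB9→ 2·9 + 4 —bump→ 2·10 + 4 = 24 —(−1)→ 23
23 —HB10→ 2·10 + 3 —bump→ 2·11 + 3 = 25 —(−1)→ 24
24 —HB11→ 2·11 + 2 —bump→ 2·12 + 2 = 26 —(−1)→ 25
25 —HB12→ 2·12 + 1 —bump→ 2·13 + 1 = 27 —(−1)→ 26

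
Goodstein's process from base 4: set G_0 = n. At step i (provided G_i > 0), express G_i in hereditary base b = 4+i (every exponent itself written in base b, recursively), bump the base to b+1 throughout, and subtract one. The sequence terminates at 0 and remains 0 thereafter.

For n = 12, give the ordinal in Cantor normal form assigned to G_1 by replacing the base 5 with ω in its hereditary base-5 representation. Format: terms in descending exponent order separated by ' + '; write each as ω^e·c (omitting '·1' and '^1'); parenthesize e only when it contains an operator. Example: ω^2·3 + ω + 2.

ω·2 + 4

(0) 12|_4 = 3·4 ↦ 3·5|_5 = 15 ⇒ 14
(1) 14|_5 = 2·5 + 4 ↦ 2·6 + 4|_6 = 16 ⇒ 15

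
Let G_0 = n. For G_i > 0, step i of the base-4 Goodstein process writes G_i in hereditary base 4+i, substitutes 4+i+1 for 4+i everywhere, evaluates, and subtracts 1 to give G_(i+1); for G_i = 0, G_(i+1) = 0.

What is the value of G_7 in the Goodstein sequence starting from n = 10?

13

base 4: 10 = 2·4 + 2; at 5: 2·5 + 2 = 12; next = 11
base 5: 11 = 2·5 + 1; at 6: 2·6 + 1 = 13; next = 12
base 6: 12 = 2·6; at 7: 2·7 = 14; next = 13
base 7: 13 = 7 + 6; at 8: 8 + 6 = 14; next = 13
base 8: 13 = 8 + 5; at 9: 9 + 5 = 14; next = 13
base 9: 13 = 9 + 4; at 10: 10 + 4 = 14; next = 13
base 10: 13 = 10 + 3; at 11: 11 + 3 = 14; next = 13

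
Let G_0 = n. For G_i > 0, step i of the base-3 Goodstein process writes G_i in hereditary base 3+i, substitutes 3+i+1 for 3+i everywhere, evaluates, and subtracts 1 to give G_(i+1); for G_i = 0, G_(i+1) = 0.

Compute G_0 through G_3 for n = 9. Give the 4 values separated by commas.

G_0 = 9. HB_3(9) = 3^2. Bump = 16. G_1 = 15.
G_1 = 15. HB_4(15) = 3·4 + 3. Bump = 18. G_2 = 17.
G_2 = 17. HB_5(17) = 3·5 + 2. Bump = 20. G_3 = 19.

9, 15, 17, 19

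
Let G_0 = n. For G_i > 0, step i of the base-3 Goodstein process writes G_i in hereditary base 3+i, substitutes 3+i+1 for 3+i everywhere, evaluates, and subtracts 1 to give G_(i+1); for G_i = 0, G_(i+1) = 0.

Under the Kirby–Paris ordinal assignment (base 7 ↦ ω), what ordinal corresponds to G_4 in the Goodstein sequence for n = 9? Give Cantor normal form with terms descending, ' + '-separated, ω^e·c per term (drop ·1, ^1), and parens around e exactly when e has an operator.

ω·3

G_0=9  [base 3] 3^2  →[3↦4]→  4^2 = 16  −1 ⇒ G_1=15
G_1=15  [base 4] 3·4 + 3  →[4↦5]→  3·5 + 3 = 18  −1 ⇒ G_2=17
G_2=17  [base 5] 3·5 + 2  →[5↦6]→  3·6 + 2 = 20  −1 ⇒ G_3=19
G_3=19  [base 6] 3·6 + 1  →[6↦7]→  3·7 + 1 = 22  −1 ⇒ G_4=21
G_4=21  [base 7] 3·7  →[7↦8]→  3·8 = 24  −1 ⇒ G_5=23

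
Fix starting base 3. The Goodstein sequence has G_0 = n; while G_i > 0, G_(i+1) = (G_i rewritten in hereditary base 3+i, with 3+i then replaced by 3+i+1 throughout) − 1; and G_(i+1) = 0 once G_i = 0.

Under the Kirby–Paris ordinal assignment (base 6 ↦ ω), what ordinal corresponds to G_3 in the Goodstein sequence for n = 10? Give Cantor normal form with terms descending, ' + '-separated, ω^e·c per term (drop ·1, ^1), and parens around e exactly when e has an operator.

G_0=10  [base 3] 3^2 + 1  →[3↦4]→  4^2 + 1 = 17  −1 ⇒ G_1=16
G_1=16  [base 4] 4^2  →[4↦5]→  5^2 = 25  −1 ⇒ G_2=24
G_2=24  [base 5] 4·5 + 4  →[5↦6]→  4·6 + 4 = 28  −1 ⇒ G_3=27
G_3=27  [base 6] 4·6 + 3  →[6↦7]→  4·7 + 3 = 31  −1 ⇒ G_4=30

ω·4 + 3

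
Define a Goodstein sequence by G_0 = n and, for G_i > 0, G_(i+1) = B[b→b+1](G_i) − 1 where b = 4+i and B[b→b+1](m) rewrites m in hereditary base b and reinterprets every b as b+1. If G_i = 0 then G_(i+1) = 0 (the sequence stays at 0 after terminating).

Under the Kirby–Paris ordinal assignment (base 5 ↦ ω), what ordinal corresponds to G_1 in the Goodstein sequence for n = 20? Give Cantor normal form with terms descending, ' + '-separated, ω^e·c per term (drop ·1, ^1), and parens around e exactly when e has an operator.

ω^2 + 4

base 4: 20 = 4^2 + 4; at 5: 5^2 + 5 = 30; next = 29
base 5: 29 = 5^2 + 4; at 6: 6^2 + 4 = 40; next = 39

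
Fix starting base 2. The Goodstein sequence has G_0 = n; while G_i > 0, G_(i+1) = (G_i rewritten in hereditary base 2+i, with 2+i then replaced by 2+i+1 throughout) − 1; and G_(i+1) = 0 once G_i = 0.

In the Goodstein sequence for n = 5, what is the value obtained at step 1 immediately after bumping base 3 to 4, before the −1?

256

i=0: 5 = 2^2 + 1 (b=2); 2→3: 3^3 + 1 = 28; 28−1 = 27
i=1: 27 = 3^3 (b=3); 3→4: 4^4 = 256; 256−1 = 255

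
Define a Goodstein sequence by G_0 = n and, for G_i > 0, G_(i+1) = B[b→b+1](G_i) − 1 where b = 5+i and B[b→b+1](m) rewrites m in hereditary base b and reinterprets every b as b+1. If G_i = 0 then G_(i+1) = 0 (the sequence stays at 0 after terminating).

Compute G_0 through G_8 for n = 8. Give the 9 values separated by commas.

8, 8, 8, 8, 8, 7, 6, 5, 4

step 0: 8 = 5 + 3; sub 6 for 5: 6 + 3; = 9; G_1 = 9−1 = 8
step 1: 8 = 6 + 2; sub 7 for 6: 7 + 2; = 9; G_2 = 9−1 = 8
step 2: 8 = 7 + 1; sub 8 for 7: 8 + 1; = 9; G_3 = 9−1 = 8
step 3: 8 = 8; sub 9 for 8: 9; = 9; G_4 = 9−1 = 8
step 4: 8 = 8; sub 10 for 9: 8; = 8; G_5 = 8−1 = 7
step 5: 7 = 7; sub 11 for 10: 7; = 7; G_6 = 7−1 = 6
step 6: 6 = 6; sub 12 for 11: 6; = 6; G_7 = 6−1 = 5
step 7: 5 = 5; sub 13 for 12: 5; = 5; G_8 = 5−1 = 4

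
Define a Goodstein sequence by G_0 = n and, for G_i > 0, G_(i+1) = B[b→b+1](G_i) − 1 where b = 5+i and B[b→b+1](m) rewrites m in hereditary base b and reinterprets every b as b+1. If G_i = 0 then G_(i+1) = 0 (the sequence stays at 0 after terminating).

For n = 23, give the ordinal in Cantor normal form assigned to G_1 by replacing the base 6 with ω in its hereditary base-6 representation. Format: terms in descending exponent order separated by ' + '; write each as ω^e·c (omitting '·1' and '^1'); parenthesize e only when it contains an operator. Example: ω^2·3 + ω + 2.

ω·4 + 2

i=0: 23 = 4·5 + 3 (b=5); 5→6: 4·6 + 3 = 27; 27−1 = 26
i=1: 26 = 4·6 + 2 (b=6); 6→7: 4·7 + 2 = 30; 30−1 = 29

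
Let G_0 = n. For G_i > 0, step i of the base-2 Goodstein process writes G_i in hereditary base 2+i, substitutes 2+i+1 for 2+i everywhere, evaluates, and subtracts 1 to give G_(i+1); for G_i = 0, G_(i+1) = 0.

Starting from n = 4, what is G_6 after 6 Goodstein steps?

139

G_0=4  [base 2] 2^2  →[2↦3]→  3^3 = 27  −1 ⇒ G_1=26
G_1=26  [base 3] 2·3^2 + 2·3 + 2  →[3↦4]→  2·4^2 + 2·4 + 2 = 42  −1 ⇒ G_2=41
G_2=41  [base 4] 2·4^2 + 2·4 + 1  →[4↦5]→  2·5^2 + 2·5 + 1 = 61  −1 ⇒ G_3=60
G_3=60  [base 5] 2·5^2 + 2·5  →[5↦6]→  2·6^2 + 2·6 = 84  −1 ⇒ G_4=83
G_4=83  [base 6] 2·6^2 + 6 + 5  →[6↦7]→  2·7^2 + 7 + 5 = 110  −1 ⇒ G_5=109
G_5=109  [base 7] 2·7^2 + 7 + 4  →[7↦8]→  2·8^2 + 8 + 4 = 140  −1 ⇒ G_6=139
G_6=139  [base 8] 2·8^2 + 8 + 3  →[8↦9]→  2·9^2 + 9 + 3 = 174  −1 ⇒ G_7=173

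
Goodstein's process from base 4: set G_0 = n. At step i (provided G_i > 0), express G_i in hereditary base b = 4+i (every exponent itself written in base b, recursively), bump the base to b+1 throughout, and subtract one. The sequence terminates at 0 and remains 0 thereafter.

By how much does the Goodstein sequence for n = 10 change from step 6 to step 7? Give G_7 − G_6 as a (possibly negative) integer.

10 —HB4→ 2·4 + 2 —bump→ 2·5 + 2 = 12 —(−1)→ 11
11 —HB5→ 2·5 + 1 —bump→ 2·6 + 1 = 13 —(−1)→ 12
12 —HB6→ 2·6 —bump→ 2·7 = 14 —(−1)→ 13
13 —HB7→ 7 + 6 —bump→ 8 + 6 = 14 —(−1)→ 13
13 —HB8→ 8 + 5 —bump→ 9 + 5 = 14 —(−1)→ 13
13 —HB9→ 9 + 4 —bump→ 10 + 4 = 14 —(−1)→ 13
13 —HB10→ 10 + 3 —bump→ 11 + 3 = 14 —(−1)→ 13

0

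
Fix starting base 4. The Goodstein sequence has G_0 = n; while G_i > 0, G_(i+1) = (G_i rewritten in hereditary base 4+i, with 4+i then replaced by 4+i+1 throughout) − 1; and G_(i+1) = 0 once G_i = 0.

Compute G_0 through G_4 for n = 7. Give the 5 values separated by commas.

i=0: 7 = 4 + 3 (b=4); 4→5: 5 + 3 = 8; 8−1 = 7
i=1: 7 = 5 + 2 (b=5); 5→6: 6 + 2 = 8; 8−1 = 7
i=2: 7 = 6 + 1 (b=6); 6→7: 7 + 1 = 8; 8−1 = 7
i=3: 7 = 7 (b=7); 7→8: 8 = 8; 8−1 = 7

7, 7, 7, 7, 7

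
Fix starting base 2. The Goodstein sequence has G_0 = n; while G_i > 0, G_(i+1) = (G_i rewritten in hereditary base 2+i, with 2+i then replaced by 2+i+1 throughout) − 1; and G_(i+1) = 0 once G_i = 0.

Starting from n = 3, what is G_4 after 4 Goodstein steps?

1

base 2: 3 = 2 + 1; at 3: 3 + 1 = 4; next = 3
base 3: 3 = 3; at 4: 4 = 4; next = 3
base 4: 3 = 3; at 5: 3 = 3; next = 2
base 5: 2 = 2; at 6: 2 = 2; next = 1
base 6: 1 = 1; at 7: 1 = 1; next = 0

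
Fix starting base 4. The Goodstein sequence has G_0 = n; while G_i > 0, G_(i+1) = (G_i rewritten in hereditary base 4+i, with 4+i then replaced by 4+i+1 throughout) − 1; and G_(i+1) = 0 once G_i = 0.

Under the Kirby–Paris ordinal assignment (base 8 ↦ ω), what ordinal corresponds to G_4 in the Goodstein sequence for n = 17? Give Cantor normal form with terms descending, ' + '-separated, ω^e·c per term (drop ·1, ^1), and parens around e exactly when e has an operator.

ω·5 + 3

[0] 17 ≡ 4^2 + 1 (base 4). Lift 5: 26. −1: 25.
[1] 25 ≡ 5^2 (base 5). Lift 6: 36. −1: 35.
[2] 35 ≡ 5·6 + 5 (base 6). Lift 7: 40. −1: 39.
[3] 39 ≡ 5·7 + 4 (base 7). Lift 8: 44. −1: 43.
[4] 43 ≡ 5·8 + 3 (base 8). Lift 9: 48. −1: 47.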